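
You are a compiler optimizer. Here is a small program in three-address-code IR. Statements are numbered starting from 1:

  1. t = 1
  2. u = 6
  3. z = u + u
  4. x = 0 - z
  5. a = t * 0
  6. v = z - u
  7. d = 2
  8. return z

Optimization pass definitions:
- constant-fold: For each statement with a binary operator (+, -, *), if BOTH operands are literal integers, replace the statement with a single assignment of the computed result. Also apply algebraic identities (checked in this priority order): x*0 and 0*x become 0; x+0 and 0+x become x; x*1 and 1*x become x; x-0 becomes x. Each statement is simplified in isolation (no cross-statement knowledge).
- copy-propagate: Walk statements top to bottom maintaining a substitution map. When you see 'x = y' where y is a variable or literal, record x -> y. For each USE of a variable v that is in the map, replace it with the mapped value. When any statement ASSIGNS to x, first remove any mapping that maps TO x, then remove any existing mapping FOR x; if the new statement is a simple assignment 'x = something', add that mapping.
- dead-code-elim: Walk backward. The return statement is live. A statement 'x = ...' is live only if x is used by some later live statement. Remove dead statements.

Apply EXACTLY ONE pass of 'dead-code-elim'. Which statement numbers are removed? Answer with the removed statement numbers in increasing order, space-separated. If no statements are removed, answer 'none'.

Answer: 1 4 5 6 7

Derivation:
Backward liveness scan:
Stmt 1 't = 1': DEAD (t not in live set [])
Stmt 2 'u = 6': KEEP (u is live); live-in = []
Stmt 3 'z = u + u': KEEP (z is live); live-in = ['u']
Stmt 4 'x = 0 - z': DEAD (x not in live set ['z'])
Stmt 5 'a = t * 0': DEAD (a not in live set ['z'])
Stmt 6 'v = z - u': DEAD (v not in live set ['z'])
Stmt 7 'd = 2': DEAD (d not in live set ['z'])
Stmt 8 'return z': KEEP (return); live-in = ['z']
Removed statement numbers: [1, 4, 5, 6, 7]
Surviving IR:
  u = 6
  z = u + u
  return z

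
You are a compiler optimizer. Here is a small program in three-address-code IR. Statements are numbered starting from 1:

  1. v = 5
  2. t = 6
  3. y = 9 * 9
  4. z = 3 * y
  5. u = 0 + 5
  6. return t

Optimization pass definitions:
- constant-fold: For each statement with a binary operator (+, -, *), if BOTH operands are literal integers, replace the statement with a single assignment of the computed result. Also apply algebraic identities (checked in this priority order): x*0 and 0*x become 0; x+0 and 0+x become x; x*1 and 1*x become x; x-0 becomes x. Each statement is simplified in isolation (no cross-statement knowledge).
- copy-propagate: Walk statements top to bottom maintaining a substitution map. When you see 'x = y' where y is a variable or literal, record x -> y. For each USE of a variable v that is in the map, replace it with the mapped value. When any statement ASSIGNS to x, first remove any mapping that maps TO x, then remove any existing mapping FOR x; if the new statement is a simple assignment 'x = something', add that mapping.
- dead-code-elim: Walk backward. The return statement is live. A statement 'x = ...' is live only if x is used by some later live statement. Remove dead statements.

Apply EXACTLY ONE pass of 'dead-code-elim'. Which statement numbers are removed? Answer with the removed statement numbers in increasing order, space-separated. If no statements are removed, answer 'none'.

Answer: 1 3 4 5

Derivation:
Backward liveness scan:
Stmt 1 'v = 5': DEAD (v not in live set [])
Stmt 2 't = 6': KEEP (t is live); live-in = []
Stmt 3 'y = 9 * 9': DEAD (y not in live set ['t'])
Stmt 4 'z = 3 * y': DEAD (z not in live set ['t'])
Stmt 5 'u = 0 + 5': DEAD (u not in live set ['t'])
Stmt 6 'return t': KEEP (return); live-in = ['t']
Removed statement numbers: [1, 3, 4, 5]
Surviving IR:
  t = 6
  return t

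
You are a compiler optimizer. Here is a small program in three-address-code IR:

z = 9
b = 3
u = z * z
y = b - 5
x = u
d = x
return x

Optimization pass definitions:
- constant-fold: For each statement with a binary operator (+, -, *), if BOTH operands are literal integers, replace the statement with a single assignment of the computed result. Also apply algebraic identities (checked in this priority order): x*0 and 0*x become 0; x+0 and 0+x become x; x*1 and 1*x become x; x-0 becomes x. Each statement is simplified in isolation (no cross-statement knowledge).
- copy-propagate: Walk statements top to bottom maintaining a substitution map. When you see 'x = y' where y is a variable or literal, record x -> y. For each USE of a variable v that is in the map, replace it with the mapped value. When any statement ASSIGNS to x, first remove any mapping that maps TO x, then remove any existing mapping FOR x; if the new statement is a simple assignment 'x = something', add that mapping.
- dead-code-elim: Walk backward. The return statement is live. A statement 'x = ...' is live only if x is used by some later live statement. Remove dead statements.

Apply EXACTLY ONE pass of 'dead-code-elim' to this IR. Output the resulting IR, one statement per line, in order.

Answer: z = 9
u = z * z
x = u
return x

Derivation:
Applying dead-code-elim statement-by-statement:
  [7] return x  -> KEEP (return); live=['x']
  [6] d = x  -> DEAD (d not live)
  [5] x = u  -> KEEP; live=['u']
  [4] y = b - 5  -> DEAD (y not live)
  [3] u = z * z  -> KEEP; live=['z']
  [2] b = 3  -> DEAD (b not live)
  [1] z = 9  -> KEEP; live=[]
Result (4 stmts):
  z = 9
  u = z * z
  x = u
  return x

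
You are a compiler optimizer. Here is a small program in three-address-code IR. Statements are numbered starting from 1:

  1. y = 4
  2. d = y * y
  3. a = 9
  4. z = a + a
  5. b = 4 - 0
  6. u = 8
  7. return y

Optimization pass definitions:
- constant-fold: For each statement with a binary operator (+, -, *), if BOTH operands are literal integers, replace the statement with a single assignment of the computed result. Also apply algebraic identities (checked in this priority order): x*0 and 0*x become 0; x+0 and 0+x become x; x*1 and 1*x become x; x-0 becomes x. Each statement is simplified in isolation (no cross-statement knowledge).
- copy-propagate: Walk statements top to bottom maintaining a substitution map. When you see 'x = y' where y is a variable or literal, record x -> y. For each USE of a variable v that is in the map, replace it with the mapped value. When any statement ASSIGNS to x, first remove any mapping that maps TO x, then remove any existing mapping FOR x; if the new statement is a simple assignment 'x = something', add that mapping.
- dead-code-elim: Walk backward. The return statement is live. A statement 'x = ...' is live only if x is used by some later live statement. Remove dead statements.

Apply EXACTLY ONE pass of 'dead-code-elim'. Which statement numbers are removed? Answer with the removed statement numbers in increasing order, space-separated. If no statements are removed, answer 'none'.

Answer: 2 3 4 5 6

Derivation:
Backward liveness scan:
Stmt 1 'y = 4': KEEP (y is live); live-in = []
Stmt 2 'd = y * y': DEAD (d not in live set ['y'])
Stmt 3 'a = 9': DEAD (a not in live set ['y'])
Stmt 4 'z = a + a': DEAD (z not in live set ['y'])
Stmt 5 'b = 4 - 0': DEAD (b not in live set ['y'])
Stmt 6 'u = 8': DEAD (u not in live set ['y'])
Stmt 7 'return y': KEEP (return); live-in = ['y']
Removed statement numbers: [2, 3, 4, 5, 6]
Surviving IR:
  y = 4
  return y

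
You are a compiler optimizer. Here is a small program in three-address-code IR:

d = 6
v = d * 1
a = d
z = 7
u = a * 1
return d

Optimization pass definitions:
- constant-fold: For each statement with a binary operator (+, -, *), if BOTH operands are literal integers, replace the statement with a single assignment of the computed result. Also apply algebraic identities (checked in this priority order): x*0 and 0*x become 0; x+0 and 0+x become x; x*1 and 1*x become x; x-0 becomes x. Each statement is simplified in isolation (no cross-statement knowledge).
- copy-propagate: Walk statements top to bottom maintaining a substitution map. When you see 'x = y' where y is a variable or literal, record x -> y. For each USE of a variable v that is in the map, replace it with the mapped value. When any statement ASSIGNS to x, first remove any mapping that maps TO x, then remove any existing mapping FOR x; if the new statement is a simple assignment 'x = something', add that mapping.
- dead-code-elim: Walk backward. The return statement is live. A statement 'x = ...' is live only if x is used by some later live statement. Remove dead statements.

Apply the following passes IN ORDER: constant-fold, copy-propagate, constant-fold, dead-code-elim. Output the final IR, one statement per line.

Initial IR:
  d = 6
  v = d * 1
  a = d
  z = 7
  u = a * 1
  return d
After constant-fold (6 stmts):
  d = 6
  v = d
  a = d
  z = 7
  u = a
  return d
After copy-propagate (6 stmts):
  d = 6
  v = 6
  a = 6
  z = 7
  u = 6
  return 6
After constant-fold (6 stmts):
  d = 6
  v = 6
  a = 6
  z = 7
  u = 6
  return 6
After dead-code-elim (1 stmts):
  return 6

Answer: return 6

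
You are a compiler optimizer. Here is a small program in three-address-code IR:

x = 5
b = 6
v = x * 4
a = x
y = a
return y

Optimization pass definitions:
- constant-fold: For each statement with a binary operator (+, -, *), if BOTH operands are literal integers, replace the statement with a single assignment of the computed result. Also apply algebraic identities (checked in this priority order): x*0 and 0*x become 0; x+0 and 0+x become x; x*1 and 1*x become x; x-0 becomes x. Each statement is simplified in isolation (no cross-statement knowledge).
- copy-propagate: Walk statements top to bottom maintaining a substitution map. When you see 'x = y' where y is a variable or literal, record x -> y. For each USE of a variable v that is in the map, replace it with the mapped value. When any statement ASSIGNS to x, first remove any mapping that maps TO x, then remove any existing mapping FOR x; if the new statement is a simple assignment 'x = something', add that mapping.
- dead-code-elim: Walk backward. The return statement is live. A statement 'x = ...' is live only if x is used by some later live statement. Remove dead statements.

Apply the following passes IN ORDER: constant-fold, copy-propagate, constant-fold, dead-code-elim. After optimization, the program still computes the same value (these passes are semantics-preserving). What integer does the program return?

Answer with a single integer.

Answer: 5

Derivation:
Initial IR:
  x = 5
  b = 6
  v = x * 4
  a = x
  y = a
  return y
After constant-fold (6 stmts):
  x = 5
  b = 6
  v = x * 4
  a = x
  y = a
  return y
After copy-propagate (6 stmts):
  x = 5
  b = 6
  v = 5 * 4
  a = 5
  y = 5
  return 5
After constant-fold (6 stmts):
  x = 5
  b = 6
  v = 20
  a = 5
  y = 5
  return 5
After dead-code-elim (1 stmts):
  return 5
Evaluate:
  x = 5  =>  x = 5
  b = 6  =>  b = 6
  v = x * 4  =>  v = 20
  a = x  =>  a = 5
  y = a  =>  y = 5
  return y = 5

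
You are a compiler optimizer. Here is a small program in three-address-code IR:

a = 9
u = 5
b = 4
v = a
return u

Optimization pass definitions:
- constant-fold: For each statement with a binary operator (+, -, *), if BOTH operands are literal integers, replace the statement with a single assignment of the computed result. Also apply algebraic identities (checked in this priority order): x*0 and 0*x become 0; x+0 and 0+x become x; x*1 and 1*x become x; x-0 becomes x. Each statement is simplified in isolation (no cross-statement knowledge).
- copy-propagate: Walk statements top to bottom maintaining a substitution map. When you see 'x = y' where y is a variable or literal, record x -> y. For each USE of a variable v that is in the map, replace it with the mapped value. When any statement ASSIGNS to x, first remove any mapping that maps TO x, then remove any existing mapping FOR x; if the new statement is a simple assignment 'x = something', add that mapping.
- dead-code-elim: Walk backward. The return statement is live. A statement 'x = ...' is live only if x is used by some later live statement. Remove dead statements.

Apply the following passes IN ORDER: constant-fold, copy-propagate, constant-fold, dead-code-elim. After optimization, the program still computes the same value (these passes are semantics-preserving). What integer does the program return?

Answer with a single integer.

Answer: 5

Derivation:
Initial IR:
  a = 9
  u = 5
  b = 4
  v = a
  return u
After constant-fold (5 stmts):
  a = 9
  u = 5
  b = 4
  v = a
  return u
After copy-propagate (5 stmts):
  a = 9
  u = 5
  b = 4
  v = 9
  return 5
After constant-fold (5 stmts):
  a = 9
  u = 5
  b = 4
  v = 9
  return 5
After dead-code-elim (1 stmts):
  return 5
Evaluate:
  a = 9  =>  a = 9
  u = 5  =>  u = 5
  b = 4  =>  b = 4
  v = a  =>  v = 9
  return u = 5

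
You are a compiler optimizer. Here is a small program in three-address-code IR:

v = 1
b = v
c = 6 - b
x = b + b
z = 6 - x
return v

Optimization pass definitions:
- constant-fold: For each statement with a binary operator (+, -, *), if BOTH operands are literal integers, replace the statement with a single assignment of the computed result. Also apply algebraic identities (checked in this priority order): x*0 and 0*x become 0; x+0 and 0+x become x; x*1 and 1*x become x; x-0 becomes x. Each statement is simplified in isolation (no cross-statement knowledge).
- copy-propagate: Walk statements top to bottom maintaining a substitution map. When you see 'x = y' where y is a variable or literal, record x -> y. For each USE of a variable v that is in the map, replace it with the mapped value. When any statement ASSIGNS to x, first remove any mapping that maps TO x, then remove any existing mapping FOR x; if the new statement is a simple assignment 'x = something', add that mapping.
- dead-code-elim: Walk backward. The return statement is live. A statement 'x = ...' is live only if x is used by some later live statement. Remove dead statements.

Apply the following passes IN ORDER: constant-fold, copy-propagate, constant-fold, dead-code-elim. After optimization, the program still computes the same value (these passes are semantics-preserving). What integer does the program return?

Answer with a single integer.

Answer: 1

Derivation:
Initial IR:
  v = 1
  b = v
  c = 6 - b
  x = b + b
  z = 6 - x
  return v
After constant-fold (6 stmts):
  v = 1
  b = v
  c = 6 - b
  x = b + b
  z = 6 - x
  return v
After copy-propagate (6 stmts):
  v = 1
  b = 1
  c = 6 - 1
  x = 1 + 1
  z = 6 - x
  return 1
After constant-fold (6 stmts):
  v = 1
  b = 1
  c = 5
  x = 2
  z = 6 - x
  return 1
After dead-code-elim (1 stmts):
  return 1
Evaluate:
  v = 1  =>  v = 1
  b = v  =>  b = 1
  c = 6 - b  =>  c = 5
  x = b + b  =>  x = 2
  z = 6 - x  =>  z = 4
  return v = 1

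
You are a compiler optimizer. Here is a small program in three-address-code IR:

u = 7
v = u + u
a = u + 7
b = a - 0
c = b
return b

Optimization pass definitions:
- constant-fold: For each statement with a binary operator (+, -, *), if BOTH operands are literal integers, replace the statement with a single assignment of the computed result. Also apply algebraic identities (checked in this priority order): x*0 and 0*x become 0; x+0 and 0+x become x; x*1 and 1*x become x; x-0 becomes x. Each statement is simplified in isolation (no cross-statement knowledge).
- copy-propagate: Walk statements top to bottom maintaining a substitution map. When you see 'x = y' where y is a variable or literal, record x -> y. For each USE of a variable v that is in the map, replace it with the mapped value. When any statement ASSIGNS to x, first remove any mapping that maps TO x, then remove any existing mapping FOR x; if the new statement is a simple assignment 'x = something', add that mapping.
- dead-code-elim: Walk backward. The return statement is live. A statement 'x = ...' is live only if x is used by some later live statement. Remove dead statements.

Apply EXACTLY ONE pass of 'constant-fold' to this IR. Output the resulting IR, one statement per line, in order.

Applying constant-fold statement-by-statement:
  [1] u = 7  (unchanged)
  [2] v = u + u  (unchanged)
  [3] a = u + 7  (unchanged)
  [4] b = a - 0  -> b = a
  [5] c = b  (unchanged)
  [6] return b  (unchanged)
Result (6 stmts):
  u = 7
  v = u + u
  a = u + 7
  b = a
  c = b
  return b

Answer: u = 7
v = u + u
a = u + 7
b = a
c = b
return b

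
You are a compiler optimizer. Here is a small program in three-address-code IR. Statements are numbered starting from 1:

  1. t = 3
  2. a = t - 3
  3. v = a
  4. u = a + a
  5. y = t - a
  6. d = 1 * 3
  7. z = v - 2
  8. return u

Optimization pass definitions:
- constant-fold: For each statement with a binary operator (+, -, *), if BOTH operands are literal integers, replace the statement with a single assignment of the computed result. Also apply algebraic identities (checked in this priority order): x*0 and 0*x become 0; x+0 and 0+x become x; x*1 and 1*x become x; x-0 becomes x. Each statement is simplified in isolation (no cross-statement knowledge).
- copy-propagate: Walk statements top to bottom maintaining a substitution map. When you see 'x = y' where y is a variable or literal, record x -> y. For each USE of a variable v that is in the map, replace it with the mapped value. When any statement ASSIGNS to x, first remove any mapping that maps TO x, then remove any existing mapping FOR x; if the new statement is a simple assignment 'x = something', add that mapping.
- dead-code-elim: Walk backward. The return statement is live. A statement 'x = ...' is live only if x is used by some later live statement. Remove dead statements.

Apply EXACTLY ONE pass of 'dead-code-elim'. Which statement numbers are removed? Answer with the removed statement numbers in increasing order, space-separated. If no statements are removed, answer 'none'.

Answer: 3 5 6 7

Derivation:
Backward liveness scan:
Stmt 1 't = 3': KEEP (t is live); live-in = []
Stmt 2 'a = t - 3': KEEP (a is live); live-in = ['t']
Stmt 3 'v = a': DEAD (v not in live set ['a'])
Stmt 4 'u = a + a': KEEP (u is live); live-in = ['a']
Stmt 5 'y = t - a': DEAD (y not in live set ['u'])
Stmt 6 'd = 1 * 3': DEAD (d not in live set ['u'])
Stmt 7 'z = v - 2': DEAD (z not in live set ['u'])
Stmt 8 'return u': KEEP (return); live-in = ['u']
Removed statement numbers: [3, 5, 6, 7]
Surviving IR:
  t = 3
  a = t - 3
  u = a + a
  return u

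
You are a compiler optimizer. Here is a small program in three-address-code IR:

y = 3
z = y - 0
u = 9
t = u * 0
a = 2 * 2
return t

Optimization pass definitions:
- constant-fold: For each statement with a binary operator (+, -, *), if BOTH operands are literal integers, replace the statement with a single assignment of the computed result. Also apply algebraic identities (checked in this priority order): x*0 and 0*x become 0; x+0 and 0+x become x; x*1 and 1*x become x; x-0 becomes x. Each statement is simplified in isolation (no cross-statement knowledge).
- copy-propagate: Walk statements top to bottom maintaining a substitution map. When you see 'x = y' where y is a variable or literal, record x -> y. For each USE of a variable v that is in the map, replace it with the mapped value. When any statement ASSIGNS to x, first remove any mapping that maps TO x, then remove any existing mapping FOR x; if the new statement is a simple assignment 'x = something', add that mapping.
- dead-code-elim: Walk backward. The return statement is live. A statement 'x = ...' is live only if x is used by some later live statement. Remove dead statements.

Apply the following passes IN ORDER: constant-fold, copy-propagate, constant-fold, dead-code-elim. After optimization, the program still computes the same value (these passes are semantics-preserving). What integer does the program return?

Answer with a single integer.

Initial IR:
  y = 3
  z = y - 0
  u = 9
  t = u * 0
  a = 2 * 2
  return t
After constant-fold (6 stmts):
  y = 3
  z = y
  u = 9
  t = 0
  a = 4
  return t
After copy-propagate (6 stmts):
  y = 3
  z = 3
  u = 9
  t = 0
  a = 4
  return 0
After constant-fold (6 stmts):
  y = 3
  z = 3
  u = 9
  t = 0
  a = 4
  return 0
After dead-code-elim (1 stmts):
  return 0
Evaluate:
  y = 3  =>  y = 3
  z = y - 0  =>  z = 3
  u = 9  =>  u = 9
  t = u * 0  =>  t = 0
  a = 2 * 2  =>  a = 4
  return t = 0

Answer: 0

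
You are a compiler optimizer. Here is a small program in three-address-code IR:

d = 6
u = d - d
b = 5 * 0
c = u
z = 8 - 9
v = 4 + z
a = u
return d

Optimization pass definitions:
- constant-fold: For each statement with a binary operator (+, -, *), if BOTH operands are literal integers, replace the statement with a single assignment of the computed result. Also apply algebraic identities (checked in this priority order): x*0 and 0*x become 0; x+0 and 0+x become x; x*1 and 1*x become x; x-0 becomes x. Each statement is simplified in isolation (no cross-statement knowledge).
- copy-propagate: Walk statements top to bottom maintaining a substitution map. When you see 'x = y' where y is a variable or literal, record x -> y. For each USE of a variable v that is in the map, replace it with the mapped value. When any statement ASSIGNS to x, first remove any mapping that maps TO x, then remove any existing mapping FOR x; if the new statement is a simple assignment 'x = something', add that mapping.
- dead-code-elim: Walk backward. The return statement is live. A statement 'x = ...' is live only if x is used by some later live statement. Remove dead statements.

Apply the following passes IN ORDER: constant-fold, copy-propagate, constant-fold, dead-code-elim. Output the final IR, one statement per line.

Initial IR:
  d = 6
  u = d - d
  b = 5 * 0
  c = u
  z = 8 - 9
  v = 4 + z
  a = u
  return d
After constant-fold (8 stmts):
  d = 6
  u = d - d
  b = 0
  c = u
  z = -1
  v = 4 + z
  a = u
  return d
After copy-propagate (8 stmts):
  d = 6
  u = 6 - 6
  b = 0
  c = u
  z = -1
  v = 4 + -1
  a = u
  return 6
After constant-fold (8 stmts):
  d = 6
  u = 0
  b = 0
  c = u
  z = -1
  v = 3
  a = u
  return 6
After dead-code-elim (1 stmts):
  return 6

Answer: return 6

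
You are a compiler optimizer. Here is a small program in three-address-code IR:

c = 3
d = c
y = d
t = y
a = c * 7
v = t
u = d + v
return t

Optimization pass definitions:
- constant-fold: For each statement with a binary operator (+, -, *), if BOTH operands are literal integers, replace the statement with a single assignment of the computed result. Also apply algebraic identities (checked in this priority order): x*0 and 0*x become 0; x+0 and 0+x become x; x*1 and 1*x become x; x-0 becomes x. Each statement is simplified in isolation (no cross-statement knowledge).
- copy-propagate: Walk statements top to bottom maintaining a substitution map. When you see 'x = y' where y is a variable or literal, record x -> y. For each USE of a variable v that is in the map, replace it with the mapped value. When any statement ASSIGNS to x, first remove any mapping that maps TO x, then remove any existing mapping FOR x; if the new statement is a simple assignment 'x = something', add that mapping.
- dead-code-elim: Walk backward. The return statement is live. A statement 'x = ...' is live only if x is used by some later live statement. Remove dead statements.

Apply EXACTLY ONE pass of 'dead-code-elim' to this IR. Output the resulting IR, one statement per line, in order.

Applying dead-code-elim statement-by-statement:
  [8] return t  -> KEEP (return); live=['t']
  [7] u = d + v  -> DEAD (u not live)
  [6] v = t  -> DEAD (v not live)
  [5] a = c * 7  -> DEAD (a not live)
  [4] t = y  -> KEEP; live=['y']
  [3] y = d  -> KEEP; live=['d']
  [2] d = c  -> KEEP; live=['c']
  [1] c = 3  -> KEEP; live=[]
Result (5 stmts):
  c = 3
  d = c
  y = d
  t = y
  return t

Answer: c = 3
d = c
y = d
t = y
return t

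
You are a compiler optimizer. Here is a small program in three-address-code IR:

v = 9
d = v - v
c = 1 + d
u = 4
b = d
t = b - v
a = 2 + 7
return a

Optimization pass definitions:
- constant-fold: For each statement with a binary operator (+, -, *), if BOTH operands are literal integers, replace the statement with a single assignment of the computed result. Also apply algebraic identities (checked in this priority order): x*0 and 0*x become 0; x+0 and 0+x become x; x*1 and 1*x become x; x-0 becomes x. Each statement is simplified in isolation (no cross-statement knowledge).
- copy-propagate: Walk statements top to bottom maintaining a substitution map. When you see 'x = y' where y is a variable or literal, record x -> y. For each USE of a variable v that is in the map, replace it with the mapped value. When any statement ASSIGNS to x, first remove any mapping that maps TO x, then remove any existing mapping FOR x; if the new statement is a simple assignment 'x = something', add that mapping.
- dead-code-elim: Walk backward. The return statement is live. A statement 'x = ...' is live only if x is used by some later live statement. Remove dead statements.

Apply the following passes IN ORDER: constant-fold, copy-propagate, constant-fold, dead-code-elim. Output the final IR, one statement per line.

Initial IR:
  v = 9
  d = v - v
  c = 1 + d
  u = 4
  b = d
  t = b - v
  a = 2 + 7
  return a
After constant-fold (8 stmts):
  v = 9
  d = v - v
  c = 1 + d
  u = 4
  b = d
  t = b - v
  a = 9
  return a
After copy-propagate (8 stmts):
  v = 9
  d = 9 - 9
  c = 1 + d
  u = 4
  b = d
  t = d - 9
  a = 9
  return 9
After constant-fold (8 stmts):
  v = 9
  d = 0
  c = 1 + d
  u = 4
  b = d
  t = d - 9
  a = 9
  return 9
After dead-code-elim (1 stmts):
  return 9

Answer: return 9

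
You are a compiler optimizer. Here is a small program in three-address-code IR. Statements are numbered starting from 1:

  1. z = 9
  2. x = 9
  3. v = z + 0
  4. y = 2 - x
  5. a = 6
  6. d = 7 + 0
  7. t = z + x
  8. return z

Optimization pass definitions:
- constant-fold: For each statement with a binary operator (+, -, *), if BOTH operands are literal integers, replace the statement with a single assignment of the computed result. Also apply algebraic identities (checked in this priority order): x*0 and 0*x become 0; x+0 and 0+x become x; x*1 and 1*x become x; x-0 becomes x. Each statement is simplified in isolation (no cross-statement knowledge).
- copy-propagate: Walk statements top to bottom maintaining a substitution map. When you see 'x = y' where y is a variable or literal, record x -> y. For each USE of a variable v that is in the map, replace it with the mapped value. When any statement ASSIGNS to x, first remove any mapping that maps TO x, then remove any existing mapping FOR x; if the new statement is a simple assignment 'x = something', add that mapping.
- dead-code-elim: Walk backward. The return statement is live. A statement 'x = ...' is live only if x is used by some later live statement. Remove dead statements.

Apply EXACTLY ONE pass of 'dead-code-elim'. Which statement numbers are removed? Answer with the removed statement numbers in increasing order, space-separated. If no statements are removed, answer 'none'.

Answer: 2 3 4 5 6 7

Derivation:
Backward liveness scan:
Stmt 1 'z = 9': KEEP (z is live); live-in = []
Stmt 2 'x = 9': DEAD (x not in live set ['z'])
Stmt 3 'v = z + 0': DEAD (v not in live set ['z'])
Stmt 4 'y = 2 - x': DEAD (y not in live set ['z'])
Stmt 5 'a = 6': DEAD (a not in live set ['z'])
Stmt 6 'd = 7 + 0': DEAD (d not in live set ['z'])
Stmt 7 't = z + x': DEAD (t not in live set ['z'])
Stmt 8 'return z': KEEP (return); live-in = ['z']
Removed statement numbers: [2, 3, 4, 5, 6, 7]
Surviving IR:
  z = 9
  return z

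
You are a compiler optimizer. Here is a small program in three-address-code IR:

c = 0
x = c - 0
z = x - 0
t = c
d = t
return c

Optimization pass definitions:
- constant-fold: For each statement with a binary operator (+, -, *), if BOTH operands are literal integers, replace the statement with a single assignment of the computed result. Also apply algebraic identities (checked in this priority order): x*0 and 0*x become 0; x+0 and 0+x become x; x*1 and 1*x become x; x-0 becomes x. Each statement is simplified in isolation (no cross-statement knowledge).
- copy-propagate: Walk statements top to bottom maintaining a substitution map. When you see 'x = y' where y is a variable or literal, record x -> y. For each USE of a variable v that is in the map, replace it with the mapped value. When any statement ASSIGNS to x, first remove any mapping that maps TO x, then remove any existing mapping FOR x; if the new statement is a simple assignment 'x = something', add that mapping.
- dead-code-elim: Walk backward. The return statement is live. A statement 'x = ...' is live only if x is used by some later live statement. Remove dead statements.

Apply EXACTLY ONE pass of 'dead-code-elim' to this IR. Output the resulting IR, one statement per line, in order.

Applying dead-code-elim statement-by-statement:
  [6] return c  -> KEEP (return); live=['c']
  [5] d = t  -> DEAD (d not live)
  [4] t = c  -> DEAD (t not live)
  [3] z = x - 0  -> DEAD (z not live)
  [2] x = c - 0  -> DEAD (x not live)
  [1] c = 0  -> KEEP; live=[]
Result (2 stmts):
  c = 0
  return c

Answer: c = 0
return c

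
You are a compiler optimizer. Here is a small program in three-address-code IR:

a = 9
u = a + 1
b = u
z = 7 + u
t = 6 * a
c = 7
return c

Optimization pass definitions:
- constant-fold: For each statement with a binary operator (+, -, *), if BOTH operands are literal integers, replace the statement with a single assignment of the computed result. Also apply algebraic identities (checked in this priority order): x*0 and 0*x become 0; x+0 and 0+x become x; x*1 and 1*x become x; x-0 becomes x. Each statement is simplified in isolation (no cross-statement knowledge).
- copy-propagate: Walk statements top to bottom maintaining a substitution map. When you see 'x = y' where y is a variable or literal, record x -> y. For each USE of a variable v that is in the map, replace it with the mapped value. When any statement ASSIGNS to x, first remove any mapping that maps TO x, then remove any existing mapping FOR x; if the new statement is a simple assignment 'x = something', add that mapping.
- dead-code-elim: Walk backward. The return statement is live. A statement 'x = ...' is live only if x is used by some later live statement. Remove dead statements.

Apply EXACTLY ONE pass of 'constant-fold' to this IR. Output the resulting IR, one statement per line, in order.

Applying constant-fold statement-by-statement:
  [1] a = 9  (unchanged)
  [2] u = a + 1  (unchanged)
  [3] b = u  (unchanged)
  [4] z = 7 + u  (unchanged)
  [5] t = 6 * a  (unchanged)
  [6] c = 7  (unchanged)
  [7] return c  (unchanged)
Result (7 stmts):
  a = 9
  u = a + 1
  b = u
  z = 7 + u
  t = 6 * a
  c = 7
  return c

Answer: a = 9
u = a + 1
b = u
z = 7 + u
t = 6 * a
c = 7
return c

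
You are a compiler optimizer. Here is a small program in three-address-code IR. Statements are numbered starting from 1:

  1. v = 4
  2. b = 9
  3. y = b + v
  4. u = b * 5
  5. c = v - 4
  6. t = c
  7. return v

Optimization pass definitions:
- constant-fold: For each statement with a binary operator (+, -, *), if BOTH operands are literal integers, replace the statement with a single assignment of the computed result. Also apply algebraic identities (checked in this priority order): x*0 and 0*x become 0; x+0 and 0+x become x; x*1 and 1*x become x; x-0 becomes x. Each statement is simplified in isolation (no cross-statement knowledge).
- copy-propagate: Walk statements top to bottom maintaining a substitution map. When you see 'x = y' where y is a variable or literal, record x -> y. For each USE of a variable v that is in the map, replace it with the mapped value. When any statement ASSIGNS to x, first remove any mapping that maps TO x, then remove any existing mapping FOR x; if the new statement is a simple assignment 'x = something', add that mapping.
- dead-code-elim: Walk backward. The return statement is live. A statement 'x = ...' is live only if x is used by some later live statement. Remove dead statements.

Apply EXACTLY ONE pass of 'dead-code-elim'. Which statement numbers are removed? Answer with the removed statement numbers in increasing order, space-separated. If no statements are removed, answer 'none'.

Answer: 2 3 4 5 6

Derivation:
Backward liveness scan:
Stmt 1 'v = 4': KEEP (v is live); live-in = []
Stmt 2 'b = 9': DEAD (b not in live set ['v'])
Stmt 3 'y = b + v': DEAD (y not in live set ['v'])
Stmt 4 'u = b * 5': DEAD (u not in live set ['v'])
Stmt 5 'c = v - 4': DEAD (c not in live set ['v'])
Stmt 6 't = c': DEAD (t not in live set ['v'])
Stmt 7 'return v': KEEP (return); live-in = ['v']
Removed statement numbers: [2, 3, 4, 5, 6]
Surviving IR:
  v = 4
  return v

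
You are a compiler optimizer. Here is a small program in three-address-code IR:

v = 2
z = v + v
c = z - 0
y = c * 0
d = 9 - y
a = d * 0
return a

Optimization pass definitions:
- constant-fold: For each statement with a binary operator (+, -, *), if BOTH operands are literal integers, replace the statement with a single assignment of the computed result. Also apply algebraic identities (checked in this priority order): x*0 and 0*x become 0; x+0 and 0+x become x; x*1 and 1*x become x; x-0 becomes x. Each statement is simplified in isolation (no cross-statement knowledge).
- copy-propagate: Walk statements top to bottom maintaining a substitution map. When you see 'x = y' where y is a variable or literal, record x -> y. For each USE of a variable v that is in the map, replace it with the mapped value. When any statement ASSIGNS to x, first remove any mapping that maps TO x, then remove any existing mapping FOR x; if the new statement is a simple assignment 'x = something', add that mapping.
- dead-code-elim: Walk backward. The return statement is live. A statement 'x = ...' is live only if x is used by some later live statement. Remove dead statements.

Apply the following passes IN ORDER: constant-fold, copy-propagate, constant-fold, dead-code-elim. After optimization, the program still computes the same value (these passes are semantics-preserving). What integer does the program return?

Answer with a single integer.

Answer: 0

Derivation:
Initial IR:
  v = 2
  z = v + v
  c = z - 0
  y = c * 0
  d = 9 - y
  a = d * 0
  return a
After constant-fold (7 stmts):
  v = 2
  z = v + v
  c = z
  y = 0
  d = 9 - y
  a = 0
  return a
After copy-propagate (7 stmts):
  v = 2
  z = 2 + 2
  c = z
  y = 0
  d = 9 - 0
  a = 0
  return 0
After constant-fold (7 stmts):
  v = 2
  z = 4
  c = z
  y = 0
  d = 9
  a = 0
  return 0
After dead-code-elim (1 stmts):
  return 0
Evaluate:
  v = 2  =>  v = 2
  z = v + v  =>  z = 4
  c = z - 0  =>  c = 4
  y = c * 0  =>  y = 0
  d = 9 - y  =>  d = 9
  a = d * 0  =>  a = 0
  return a = 0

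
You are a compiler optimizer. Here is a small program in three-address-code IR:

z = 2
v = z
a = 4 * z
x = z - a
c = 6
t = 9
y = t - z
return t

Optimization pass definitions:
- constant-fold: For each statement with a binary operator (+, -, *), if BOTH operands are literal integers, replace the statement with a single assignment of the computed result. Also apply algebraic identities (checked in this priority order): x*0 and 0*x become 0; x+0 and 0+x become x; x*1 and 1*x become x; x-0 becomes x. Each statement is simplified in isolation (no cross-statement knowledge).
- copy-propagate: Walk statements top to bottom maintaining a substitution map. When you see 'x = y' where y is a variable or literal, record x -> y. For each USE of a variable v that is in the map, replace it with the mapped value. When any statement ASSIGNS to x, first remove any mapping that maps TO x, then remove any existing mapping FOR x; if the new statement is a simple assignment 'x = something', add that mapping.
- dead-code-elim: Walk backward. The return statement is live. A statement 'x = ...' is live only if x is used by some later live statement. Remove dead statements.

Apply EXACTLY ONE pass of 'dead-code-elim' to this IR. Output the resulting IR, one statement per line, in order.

Applying dead-code-elim statement-by-statement:
  [8] return t  -> KEEP (return); live=['t']
  [7] y = t - z  -> DEAD (y not live)
  [6] t = 9  -> KEEP; live=[]
  [5] c = 6  -> DEAD (c not live)
  [4] x = z - a  -> DEAD (x not live)
  [3] a = 4 * z  -> DEAD (a not live)
  [2] v = z  -> DEAD (v not live)
  [1] z = 2  -> DEAD (z not live)
Result (2 stmts):
  t = 9
  return t

Answer: t = 9
return t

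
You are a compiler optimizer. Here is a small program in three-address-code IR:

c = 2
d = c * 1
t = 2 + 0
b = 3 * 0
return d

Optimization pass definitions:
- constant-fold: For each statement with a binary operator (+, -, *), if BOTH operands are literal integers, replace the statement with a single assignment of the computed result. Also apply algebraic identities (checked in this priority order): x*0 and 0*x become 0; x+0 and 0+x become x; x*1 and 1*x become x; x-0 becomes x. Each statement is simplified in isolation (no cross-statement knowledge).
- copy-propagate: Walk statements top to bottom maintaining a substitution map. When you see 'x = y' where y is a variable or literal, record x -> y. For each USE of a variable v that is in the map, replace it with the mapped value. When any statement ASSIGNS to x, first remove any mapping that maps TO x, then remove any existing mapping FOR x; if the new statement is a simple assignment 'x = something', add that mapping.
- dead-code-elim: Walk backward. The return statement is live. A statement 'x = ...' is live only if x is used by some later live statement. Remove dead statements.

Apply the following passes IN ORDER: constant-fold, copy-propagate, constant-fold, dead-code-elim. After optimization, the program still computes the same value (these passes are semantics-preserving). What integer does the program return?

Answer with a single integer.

Initial IR:
  c = 2
  d = c * 1
  t = 2 + 0
  b = 3 * 0
  return d
After constant-fold (5 stmts):
  c = 2
  d = c
  t = 2
  b = 0
  return d
After copy-propagate (5 stmts):
  c = 2
  d = 2
  t = 2
  b = 0
  return 2
After constant-fold (5 stmts):
  c = 2
  d = 2
  t = 2
  b = 0
  return 2
After dead-code-elim (1 stmts):
  return 2
Evaluate:
  c = 2  =>  c = 2
  d = c * 1  =>  d = 2
  t = 2 + 0  =>  t = 2
  b = 3 * 0  =>  b = 0
  return d = 2

Answer: 2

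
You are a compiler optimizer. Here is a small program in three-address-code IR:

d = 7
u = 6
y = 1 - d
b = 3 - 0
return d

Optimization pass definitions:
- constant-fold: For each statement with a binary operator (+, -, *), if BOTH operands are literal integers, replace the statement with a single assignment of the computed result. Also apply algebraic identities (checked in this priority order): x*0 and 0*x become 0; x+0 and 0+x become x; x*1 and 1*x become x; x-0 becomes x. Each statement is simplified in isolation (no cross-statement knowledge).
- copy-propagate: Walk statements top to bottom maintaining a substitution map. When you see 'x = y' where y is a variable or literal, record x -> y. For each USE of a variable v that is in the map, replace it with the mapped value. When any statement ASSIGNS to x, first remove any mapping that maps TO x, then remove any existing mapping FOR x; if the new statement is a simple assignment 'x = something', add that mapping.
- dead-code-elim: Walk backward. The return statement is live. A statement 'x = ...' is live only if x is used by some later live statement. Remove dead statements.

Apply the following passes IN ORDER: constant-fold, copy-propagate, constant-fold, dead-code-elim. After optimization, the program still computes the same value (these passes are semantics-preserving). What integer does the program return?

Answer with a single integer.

Initial IR:
  d = 7
  u = 6
  y = 1 - d
  b = 3 - 0
  return d
After constant-fold (5 stmts):
  d = 7
  u = 6
  y = 1 - d
  b = 3
  return d
After copy-propagate (5 stmts):
  d = 7
  u = 6
  y = 1 - 7
  b = 3
  return 7
After constant-fold (5 stmts):
  d = 7
  u = 6
  y = -6
  b = 3
  return 7
After dead-code-elim (1 stmts):
  return 7
Evaluate:
  d = 7  =>  d = 7
  u = 6  =>  u = 6
  y = 1 - d  =>  y = -6
  b = 3 - 0  =>  b = 3
  return d = 7

Answer: 7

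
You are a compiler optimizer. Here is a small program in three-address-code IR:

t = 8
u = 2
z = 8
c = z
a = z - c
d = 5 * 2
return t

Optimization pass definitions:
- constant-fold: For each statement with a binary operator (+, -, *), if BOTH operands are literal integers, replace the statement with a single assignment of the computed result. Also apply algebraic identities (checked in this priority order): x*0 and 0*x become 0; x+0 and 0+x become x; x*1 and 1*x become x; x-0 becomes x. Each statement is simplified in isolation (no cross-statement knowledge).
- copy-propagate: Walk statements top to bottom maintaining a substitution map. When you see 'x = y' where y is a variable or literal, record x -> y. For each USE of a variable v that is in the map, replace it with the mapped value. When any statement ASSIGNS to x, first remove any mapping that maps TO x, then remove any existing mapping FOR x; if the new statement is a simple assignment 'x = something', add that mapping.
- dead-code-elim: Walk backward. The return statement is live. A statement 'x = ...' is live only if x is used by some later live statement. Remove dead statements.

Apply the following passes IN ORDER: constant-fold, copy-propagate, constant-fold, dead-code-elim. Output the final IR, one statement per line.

Initial IR:
  t = 8
  u = 2
  z = 8
  c = z
  a = z - c
  d = 5 * 2
  return t
After constant-fold (7 stmts):
  t = 8
  u = 2
  z = 8
  c = z
  a = z - c
  d = 10
  return t
After copy-propagate (7 stmts):
  t = 8
  u = 2
  z = 8
  c = 8
  a = 8 - 8
  d = 10
  return 8
After constant-fold (7 stmts):
  t = 8
  u = 2
  z = 8
  c = 8
  a = 0
  d = 10
  return 8
After dead-code-elim (1 stmts):
  return 8

Answer: return 8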